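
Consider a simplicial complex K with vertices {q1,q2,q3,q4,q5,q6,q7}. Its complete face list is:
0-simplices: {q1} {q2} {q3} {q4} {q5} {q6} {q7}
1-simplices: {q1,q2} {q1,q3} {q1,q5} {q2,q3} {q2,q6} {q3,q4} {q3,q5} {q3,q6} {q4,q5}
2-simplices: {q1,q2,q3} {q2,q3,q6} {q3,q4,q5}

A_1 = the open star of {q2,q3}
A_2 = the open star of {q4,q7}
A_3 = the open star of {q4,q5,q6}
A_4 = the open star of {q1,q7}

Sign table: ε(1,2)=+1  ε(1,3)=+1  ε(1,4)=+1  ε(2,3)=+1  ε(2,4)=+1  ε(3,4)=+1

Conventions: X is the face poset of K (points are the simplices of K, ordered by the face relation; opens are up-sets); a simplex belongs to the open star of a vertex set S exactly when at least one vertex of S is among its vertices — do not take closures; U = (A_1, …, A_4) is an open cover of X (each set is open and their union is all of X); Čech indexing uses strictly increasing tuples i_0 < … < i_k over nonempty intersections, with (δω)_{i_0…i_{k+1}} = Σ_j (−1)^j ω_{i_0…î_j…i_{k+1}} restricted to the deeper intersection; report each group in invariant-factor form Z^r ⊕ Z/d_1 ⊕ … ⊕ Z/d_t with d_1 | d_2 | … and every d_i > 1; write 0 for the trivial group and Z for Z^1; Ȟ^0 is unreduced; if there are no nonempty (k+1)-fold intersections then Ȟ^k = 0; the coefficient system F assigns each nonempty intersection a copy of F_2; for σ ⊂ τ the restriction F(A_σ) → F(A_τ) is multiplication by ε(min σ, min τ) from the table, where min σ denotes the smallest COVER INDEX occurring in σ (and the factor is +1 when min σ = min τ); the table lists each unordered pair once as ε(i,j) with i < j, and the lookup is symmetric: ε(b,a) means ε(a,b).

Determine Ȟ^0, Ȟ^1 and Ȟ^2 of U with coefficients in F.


nonempty overlaps:
  A1={{q2},{q3},{q1,q2},{q1,q3},{q2,q3},{q2,q6},{q3,q4},{q3,q5},{q3,q6},{q1,q2,q3},{q2,q3,q6},{q3,q4,q5}} A2={{q4},{q7},{q3,q4},{q4,q5},{q3,q4,q5}} A3={{q4},{q5},{q6},{q1,q5},{q2,q6},{q3,q4},{q3,q5},{q3,q6},{q4,q5},{q2,q3,q6},{q3,q4,q5}} A4={{q1},{q7},{q1,q2},{q1,q3},{q1,q5},{q1,q2,q3}}
  A12={{q3,q4},{q3,q4,q5}} A13={{q2,q6},{q3,q4},{q3,q5},{q3,q6},{q2,q3,q6},{q3,q4,q5}} A14={{q1,q2},{q1,q3},{q1,q2,q3}} A23={{q4},{q3,q4},{q4,q5},{q3,q4,q5}} A24={{q7}} A34={{q1,q5}}
  A123={{q3,q4},{q3,q4,q5}}
C dims 4,6,1; δ0: rk_F2 3; δ1: rk_F2 1
degree 0: 4−3−0 = 1 → Ȟ^0 ≅ Z/2
degree 1: 6−1−3 = 2 → Ȟ^1 ≅ Z/2 ⊕ Z/2
degree 2: 1−0−1 = 0 → Ȟ^2 ≅ 0

Ȟ^0 = Z/2,  Ȟ^1 = Z/2 ⊕ Z/2,  Ȟ^2 = 0


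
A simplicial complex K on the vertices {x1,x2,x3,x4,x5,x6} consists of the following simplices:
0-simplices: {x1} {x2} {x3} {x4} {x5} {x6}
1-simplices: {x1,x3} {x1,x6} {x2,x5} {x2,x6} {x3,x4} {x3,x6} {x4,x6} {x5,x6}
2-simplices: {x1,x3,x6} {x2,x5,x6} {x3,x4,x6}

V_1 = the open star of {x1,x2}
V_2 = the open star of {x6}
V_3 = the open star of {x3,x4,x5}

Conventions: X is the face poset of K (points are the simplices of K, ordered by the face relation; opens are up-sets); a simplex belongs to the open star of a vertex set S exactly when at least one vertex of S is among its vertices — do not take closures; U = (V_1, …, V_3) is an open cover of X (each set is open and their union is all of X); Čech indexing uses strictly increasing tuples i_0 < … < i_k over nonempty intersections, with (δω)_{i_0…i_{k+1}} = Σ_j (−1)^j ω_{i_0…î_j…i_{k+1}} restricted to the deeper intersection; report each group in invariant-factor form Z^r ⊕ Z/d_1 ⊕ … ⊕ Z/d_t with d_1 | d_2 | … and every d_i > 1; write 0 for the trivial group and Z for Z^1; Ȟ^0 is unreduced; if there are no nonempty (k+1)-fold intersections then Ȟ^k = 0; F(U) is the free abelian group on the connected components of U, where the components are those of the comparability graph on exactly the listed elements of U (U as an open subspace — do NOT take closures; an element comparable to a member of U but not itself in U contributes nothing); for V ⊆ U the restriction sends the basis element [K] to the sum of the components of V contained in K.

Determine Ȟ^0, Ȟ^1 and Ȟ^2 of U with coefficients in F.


Ȟ^0 = Z,  Ȟ^1 = 0,  Ȟ^2 = 0

nerve simplices:
  V1={{x1},{x2},{x1,x3},{x1,x6},{x2,x5},{x2,x6},{x1,x3,x6},{x2,x5,x6}} V2={{x6},{x1,x6},{x2,x6},{x3,x6},{x4,x6},{x5,x6},{x1,x3,x6},{x2,x5,x6},{x3,x4,x6}} V3={{x3},{x4},{x5},{x1,x3},{x2,x5},{x3,x4},{x3,x6},{x4,x6},{x5,x6},{x1,x3,x6},{x2,x5,x6},{x3,x4,x6}}
  V12={{x1,x6},{x2,x6},{x1,x3,x6},{x2,x5,x6}} V13={{x1,x3},{x2,x5},{x1,x3,x6},{x2,x5,x6}} V23={{x3,x6},{x4,x6},{x5,x6},{x1,x3,x6},{x2,x5,x6},{x3,x4,x6}}
  V123={{x1,x3,x6},{x2,x5,x6}}
components per intersection:
  V1: {{x1},{x1,x3},{x1,x6},{x1,x3,x6}} {{x2},{x2,x5},{x2,x6},{x2,x5,x6}}
  V2: {{x6},{x1,x6},{x2,x6},{x3,x6},{x4,x6},{x5,x6},{x1,x3,x6},{x2,x5,x6},{x3,x4,x6}}
  V3: {{x3},{x4},{x1,x3},{x3,x4},{x3,x6},{x4,x6},{x1,x3,x6},{x3,x4,x6}} {{x5},{x2,x5},{x5,x6},{x2,x5,x6}}
  V12: {{x1,x6},{x1,x3,x6}} {{x2,x6},{x2,x5,x6}}
  V13: {{x1,x3},{x1,x3,x6}} {{x2,x5},{x2,x5,x6}}
  V23: {{x3,x6},{x4,x6},{x1,x3,x6},{x3,x4,x6}} {{x5,x6},{x2,x5,x6}}
  V123: {{x1,x3,x6}} {{x2,x5,x6}}
C dims 5,6,2; δ0: rk 4, SNF 1^4; δ1: rk 2, SNF 1^2
degree 0: 5−4−0 = 1 → Ȟ^0 ≅ Z
degree 1: 6−2−4 = 0 → Ȟ^1 ≅ 0
degree 2: 2−0−2 = 0 → Ȟ^2 ≅ 0


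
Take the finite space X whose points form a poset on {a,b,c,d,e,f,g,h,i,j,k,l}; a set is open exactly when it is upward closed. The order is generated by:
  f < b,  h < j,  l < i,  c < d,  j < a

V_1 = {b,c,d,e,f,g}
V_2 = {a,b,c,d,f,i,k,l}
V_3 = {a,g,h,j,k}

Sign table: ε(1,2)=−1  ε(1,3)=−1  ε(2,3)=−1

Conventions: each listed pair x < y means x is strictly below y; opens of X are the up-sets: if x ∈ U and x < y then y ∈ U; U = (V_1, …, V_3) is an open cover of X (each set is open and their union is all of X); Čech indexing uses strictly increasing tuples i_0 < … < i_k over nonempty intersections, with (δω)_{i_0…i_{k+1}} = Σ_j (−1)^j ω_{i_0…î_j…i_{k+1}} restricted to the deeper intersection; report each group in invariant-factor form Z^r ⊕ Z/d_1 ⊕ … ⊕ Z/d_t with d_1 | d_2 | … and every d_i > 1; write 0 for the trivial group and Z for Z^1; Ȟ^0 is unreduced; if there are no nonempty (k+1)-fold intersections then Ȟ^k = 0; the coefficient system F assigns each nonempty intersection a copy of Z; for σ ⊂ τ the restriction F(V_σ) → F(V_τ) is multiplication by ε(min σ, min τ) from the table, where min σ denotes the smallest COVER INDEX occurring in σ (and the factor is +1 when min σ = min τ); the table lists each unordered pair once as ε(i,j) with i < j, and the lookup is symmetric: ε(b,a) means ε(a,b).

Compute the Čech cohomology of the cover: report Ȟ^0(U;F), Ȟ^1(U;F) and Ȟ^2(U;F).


nerve of the cover:
  V12={b,c,d,f} V13={g} V23={a,k}
C dims 3,3; δ0: rk 3, SNF 1^2·2
Ȟ^0 = (3 − 3) − 0 = 0, so Ȟ^0 ≅ 0
Ȟ^1 = (3 − 0) − 3 = 0 plus torsion [2], so Ȟ^1 ≅ Z/2
Ȟ^2 = (0 − 0) − 0 = 0, so Ȟ^2 ≅ 0

Ȟ^0 ≅ 0, Ȟ^1 ≅ Z/2 and Ȟ^2 ≅ 0


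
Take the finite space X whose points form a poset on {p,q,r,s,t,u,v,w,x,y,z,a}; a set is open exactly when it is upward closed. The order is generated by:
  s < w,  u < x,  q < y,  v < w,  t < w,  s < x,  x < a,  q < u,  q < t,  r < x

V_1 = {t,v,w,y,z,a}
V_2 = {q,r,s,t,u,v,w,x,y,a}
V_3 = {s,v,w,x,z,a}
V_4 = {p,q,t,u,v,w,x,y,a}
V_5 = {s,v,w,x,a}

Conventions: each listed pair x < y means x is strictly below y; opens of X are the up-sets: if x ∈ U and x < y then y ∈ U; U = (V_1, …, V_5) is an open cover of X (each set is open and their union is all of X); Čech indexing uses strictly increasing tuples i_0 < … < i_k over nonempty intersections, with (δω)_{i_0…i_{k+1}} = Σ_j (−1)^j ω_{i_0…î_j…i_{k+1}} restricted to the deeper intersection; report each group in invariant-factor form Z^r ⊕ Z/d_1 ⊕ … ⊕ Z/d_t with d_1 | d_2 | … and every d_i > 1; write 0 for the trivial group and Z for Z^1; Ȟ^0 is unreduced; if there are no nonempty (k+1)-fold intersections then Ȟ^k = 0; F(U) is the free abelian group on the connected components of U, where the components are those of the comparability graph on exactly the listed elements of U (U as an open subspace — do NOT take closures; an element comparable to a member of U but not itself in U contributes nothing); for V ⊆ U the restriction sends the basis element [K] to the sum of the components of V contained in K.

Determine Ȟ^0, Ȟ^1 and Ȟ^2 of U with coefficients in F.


Ȟ^0 ≅ Z^3, Ȟ^1 ≅ 0, Ȟ^2 ≅ 0

nonempty overlaps:
  V12={t,v,w,y,a} V13={v,w,z,a} V14={t,v,w,y,a} V15={v,w,a} V23={s,v,w,x,a} V24={q,t,u,v,w,x,y,a} V25={s,v,w,x,a} V34={v,w,x,a} V35={s,v,w,x,a} V45={v,w,x,a}
  V123={v,w,a} V124={t,v,w,y,a} V125={v,w,a} V134={v,w,a} V135={v,w,a} V145={v,w,a} V234={v,w,x,a} V235={s,v,w,x,a} V245={v,w,x,a} V345={v,w,x,a}
  V1234={v,w,a} V1235={v,w,a} V1245={v,w,a} V1345={v,w,a} V2345={v,w,x,a}
  V12345={v,w,a}
components per intersection:
  V1: {t,v,w} {y} {z} {a}
  V2: {q,r,s,t,u,v,w,x,y,a}
  V3: {s,v,w,x,a} {z}
  V4: {p} {q,t,u,v,w,x,y,a}
  V5: {s,v,w,x,a}
  V12: {t,v,w} {y} {a}
  V13: {v,w} {z} {a}
  V14: {t,v,w} {y} {a}
  V15: {v,w} {a}
  V23: {s,v,w,x,a}
  V24: {q,t,u,v,w,x,y,a}
  V25: {s,v,w,x,a}
  V34: {v,w} {x,a}
  V35: {s,v,w,x,a}
  V45: {v,w} {x,a}
  V123: {v,w} {a}
  V124: {t,v,w} {y} {a}
  V125: {v,w} {a}
  V134: {v,w} {a}
  V135: {v,w} {a}
  V145: {v,w} {a}
  V234: {v,w} {x,a}
  V235: {s,v,w,x,a}
  V245: {v,w} {x,a}
  V345: {v,w} {x,a}
  V1234: {v,w} {a}
  V1235: {v,w} {a}
  V1245: {v,w} {a}
  V1345: {v,w} {a}
  V2345: {v,w} {x,a}
  V12345: {v,w} {a}
C dims 10,19,20,10; δ0: rk 7, SNF 1^7; δ1: rk 12, SNF 1^12; δ2: rk 8, SNF 1^8
degree 0: 10−7−0 = 3 → Ȟ^0 ≅ Z^3
degree 1: 19−12−7 = 0 → Ȟ^1 ≅ 0
degree 2: 20−8−12 = 0 → Ȟ^2 ≅ 0


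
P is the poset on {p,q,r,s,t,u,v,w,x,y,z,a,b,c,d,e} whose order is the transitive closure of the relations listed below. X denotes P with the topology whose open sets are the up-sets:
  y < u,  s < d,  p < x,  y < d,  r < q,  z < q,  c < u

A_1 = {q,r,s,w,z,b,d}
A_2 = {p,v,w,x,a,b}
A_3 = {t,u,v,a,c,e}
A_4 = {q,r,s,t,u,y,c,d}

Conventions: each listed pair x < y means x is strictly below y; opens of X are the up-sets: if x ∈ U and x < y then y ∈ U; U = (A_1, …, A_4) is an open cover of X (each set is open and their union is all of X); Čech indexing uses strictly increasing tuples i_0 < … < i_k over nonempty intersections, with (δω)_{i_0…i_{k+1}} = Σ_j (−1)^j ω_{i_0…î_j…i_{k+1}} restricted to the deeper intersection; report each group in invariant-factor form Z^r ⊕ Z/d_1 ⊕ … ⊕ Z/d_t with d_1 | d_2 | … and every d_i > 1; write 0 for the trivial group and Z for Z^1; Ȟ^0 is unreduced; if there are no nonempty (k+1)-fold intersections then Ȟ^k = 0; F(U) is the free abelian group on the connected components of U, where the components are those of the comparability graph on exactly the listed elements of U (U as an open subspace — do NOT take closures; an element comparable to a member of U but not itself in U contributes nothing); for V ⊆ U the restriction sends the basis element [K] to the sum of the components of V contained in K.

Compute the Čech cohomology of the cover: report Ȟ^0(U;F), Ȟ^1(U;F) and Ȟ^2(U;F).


Ȟ^0(U;F) ≅ Z^9, Ȟ^1(U;F) ≅ 0 and Ȟ^2(U;F) ≅ 0

cover nerve:
  A12={w,b} A14={q,r,s,d} A23={v,a} A34={t,u,c}
components per intersection:
  A1: {q,r,z} {s,d} {w} {b}
  A2: {p,x} {v} {w} {a} {b}
  A3: {t} {u,c} {v} {a} {e}
  A4: {q,r} {s,u,y,c,d} {t}
  A12: {w} {b}
  A14: {q,r} {s,d}
  A23: {v} {a}
  A34: {t} {u,c}
C dims 17,8; δ0: rk 8, SNF 1^8
Ȟ^0: (17−8)−0=9 ⇒ Z^9
Ȟ^1: (8−0)−8=0 ⇒ 0
Ȟ^2: (0−0)−0=0 ⇒ 0


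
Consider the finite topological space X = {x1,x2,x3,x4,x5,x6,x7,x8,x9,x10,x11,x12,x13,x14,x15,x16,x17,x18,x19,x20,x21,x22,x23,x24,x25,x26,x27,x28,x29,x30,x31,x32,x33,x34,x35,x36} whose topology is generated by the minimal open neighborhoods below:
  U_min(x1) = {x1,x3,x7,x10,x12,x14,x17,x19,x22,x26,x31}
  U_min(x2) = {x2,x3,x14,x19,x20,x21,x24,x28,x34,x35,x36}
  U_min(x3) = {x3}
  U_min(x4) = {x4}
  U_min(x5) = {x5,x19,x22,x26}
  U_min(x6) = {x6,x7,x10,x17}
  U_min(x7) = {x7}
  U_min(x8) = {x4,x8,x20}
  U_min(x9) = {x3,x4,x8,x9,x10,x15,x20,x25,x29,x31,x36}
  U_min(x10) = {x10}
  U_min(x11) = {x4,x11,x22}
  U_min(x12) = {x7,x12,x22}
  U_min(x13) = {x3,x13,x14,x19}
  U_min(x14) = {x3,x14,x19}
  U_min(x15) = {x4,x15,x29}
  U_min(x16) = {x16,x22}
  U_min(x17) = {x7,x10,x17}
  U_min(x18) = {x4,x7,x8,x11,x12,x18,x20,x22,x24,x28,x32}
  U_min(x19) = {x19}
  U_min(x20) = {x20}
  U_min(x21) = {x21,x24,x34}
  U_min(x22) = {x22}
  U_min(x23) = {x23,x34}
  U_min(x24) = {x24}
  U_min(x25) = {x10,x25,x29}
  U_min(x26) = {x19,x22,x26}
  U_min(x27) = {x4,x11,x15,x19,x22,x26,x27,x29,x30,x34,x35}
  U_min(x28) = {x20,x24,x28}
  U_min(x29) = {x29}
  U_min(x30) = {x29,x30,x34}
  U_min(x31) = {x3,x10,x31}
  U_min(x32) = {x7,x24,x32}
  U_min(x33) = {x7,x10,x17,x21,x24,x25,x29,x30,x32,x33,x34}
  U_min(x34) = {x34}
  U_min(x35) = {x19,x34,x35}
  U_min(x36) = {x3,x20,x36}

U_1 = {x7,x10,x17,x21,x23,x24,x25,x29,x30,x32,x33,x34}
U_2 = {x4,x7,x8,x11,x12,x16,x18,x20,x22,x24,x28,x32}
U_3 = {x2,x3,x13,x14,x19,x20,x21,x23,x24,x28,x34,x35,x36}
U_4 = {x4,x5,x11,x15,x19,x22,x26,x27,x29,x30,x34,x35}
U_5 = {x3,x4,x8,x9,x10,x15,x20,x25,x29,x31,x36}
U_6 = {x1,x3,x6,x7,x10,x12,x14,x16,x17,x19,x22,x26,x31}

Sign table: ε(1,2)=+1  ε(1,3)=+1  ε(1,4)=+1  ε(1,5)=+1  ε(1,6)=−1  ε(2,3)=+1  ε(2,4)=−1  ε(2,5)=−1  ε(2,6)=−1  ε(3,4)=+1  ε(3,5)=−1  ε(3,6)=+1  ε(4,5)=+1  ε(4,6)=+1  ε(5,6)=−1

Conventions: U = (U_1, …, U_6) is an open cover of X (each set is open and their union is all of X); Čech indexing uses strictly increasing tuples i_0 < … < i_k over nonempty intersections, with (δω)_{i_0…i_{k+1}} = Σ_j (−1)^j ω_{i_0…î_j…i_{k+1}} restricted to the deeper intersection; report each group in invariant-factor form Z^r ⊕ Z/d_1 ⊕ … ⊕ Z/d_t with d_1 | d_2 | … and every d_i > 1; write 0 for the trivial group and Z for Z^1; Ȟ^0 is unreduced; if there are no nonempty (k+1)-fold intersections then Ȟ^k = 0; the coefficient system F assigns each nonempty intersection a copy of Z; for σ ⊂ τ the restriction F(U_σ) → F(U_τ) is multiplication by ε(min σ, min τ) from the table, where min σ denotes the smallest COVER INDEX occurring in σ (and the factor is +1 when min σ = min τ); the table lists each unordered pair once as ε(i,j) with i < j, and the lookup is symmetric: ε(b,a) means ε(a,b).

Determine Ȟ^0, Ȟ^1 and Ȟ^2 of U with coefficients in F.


Ȟ^0 ≅ 0,  Ȟ^1 ≅ Z/2,  Ȟ^2 ≅ Z

nerve of the cover:
  U12={x7,x24,x32} U13={x21,x23,x24,x34} U14={x29,x30,x34} U15={x10,x25,x29} U16={x7,x10,x17} U23={x20,x24,x28} U24={x4,x11,x22} U25={x4,x8,x20} U26={x7,x12,x16,x22} U34={x19,x34,x35} U35={x3,x20,x36} U36={x3,x14,x19} U45={x4,x15,x29} U46={x19,x22,x26} U56={x3,x10,x31}
  U123={x24} U126={x7} U134={x34} U145={x29} U156={x10} U235={x20} U245={x4} U246={x22} U346={x19} U356={x3}
C dims 6,15,10; δ0: rk 6, SNF 1^5·2; δ1: rk 9, SNF 1^9
Ȟ^0 = (6 − 6) − 0 = 0, so Ȟ^0 ≅ 0
Ȟ^1 = (15 − 9) − 6 = 0 plus torsion [2], so Ȟ^1 ≅ Z/2
Ȟ^2 = (10 − 0) − 9 = 1, so Ȟ^2 ≅ Z


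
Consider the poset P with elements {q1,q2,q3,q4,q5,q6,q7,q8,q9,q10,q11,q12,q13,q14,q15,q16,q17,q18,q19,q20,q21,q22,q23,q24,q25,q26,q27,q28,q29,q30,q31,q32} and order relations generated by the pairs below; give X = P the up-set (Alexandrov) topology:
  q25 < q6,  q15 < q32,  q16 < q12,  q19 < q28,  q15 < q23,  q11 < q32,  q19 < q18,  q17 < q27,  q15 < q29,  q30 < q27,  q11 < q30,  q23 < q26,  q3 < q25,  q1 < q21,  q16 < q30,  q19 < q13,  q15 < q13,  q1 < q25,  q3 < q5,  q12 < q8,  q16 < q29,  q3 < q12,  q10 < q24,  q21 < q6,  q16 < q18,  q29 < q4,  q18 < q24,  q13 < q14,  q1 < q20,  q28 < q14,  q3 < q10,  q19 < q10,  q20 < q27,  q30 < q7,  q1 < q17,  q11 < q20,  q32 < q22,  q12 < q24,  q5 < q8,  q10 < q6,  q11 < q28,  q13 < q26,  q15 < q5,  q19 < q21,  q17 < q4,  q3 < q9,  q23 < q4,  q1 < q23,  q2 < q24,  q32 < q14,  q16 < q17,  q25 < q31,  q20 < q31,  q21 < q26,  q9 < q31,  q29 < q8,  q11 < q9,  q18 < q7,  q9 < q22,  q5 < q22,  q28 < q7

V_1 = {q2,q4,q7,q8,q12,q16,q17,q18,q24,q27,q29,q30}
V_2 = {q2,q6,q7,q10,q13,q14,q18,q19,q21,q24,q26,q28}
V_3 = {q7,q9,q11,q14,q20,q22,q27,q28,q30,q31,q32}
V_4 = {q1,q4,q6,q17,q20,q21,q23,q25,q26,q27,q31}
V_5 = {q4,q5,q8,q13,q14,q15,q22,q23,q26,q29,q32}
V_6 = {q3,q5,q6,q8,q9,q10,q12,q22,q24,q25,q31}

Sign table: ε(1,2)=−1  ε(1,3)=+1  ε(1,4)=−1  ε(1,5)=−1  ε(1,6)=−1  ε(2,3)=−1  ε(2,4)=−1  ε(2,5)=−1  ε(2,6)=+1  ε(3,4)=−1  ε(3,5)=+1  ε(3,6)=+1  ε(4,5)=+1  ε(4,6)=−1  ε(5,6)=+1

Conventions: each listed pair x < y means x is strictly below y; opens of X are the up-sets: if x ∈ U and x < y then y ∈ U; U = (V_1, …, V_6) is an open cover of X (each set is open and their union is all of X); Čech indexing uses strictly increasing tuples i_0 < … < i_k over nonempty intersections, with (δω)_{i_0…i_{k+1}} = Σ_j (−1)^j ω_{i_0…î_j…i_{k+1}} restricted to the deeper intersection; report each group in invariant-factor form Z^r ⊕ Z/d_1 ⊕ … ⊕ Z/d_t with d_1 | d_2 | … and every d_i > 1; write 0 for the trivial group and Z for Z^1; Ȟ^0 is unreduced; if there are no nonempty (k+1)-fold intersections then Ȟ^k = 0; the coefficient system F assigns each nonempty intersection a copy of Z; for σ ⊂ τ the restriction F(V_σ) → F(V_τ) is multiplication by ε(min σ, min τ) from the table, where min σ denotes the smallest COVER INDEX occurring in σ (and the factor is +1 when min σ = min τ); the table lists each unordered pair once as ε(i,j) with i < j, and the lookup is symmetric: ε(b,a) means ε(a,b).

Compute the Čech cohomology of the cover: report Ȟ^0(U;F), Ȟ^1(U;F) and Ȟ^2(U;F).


nerve of the cover:
  V12={q2,q7,q18,q24} V13={q7,q27,q30} V14={q4,q17,q27} V15={q4,q8,q29} V16={q8,q12,q24} V23={q7,q14,q28} V24={q6,q21,q26} V25={q13,q14,q26} V26={q6,q10,q24} V34={q20,q27,q31} V35={q14,q22,q32} V36={q9,q22,q31} V45={q4,q23,q26} V46={q6,q25,q31} V56={q5,q8,q22}
  V123={q7} V126={q24} V134={q27} V145={q4} V156={q8} V235={q14} V245={q26} V246={q6} V346={q31} V356={q22}
C dims 6,15,10; δ0: rk 6, SNF 1^5·2; δ1: rk 9, SNF 1^9
Ȟ^0 = (6 − 6) − 0 = 0, so Ȟ^0 ≅ 0
Ȟ^1 = (15 − 9) − 6 = 0 plus torsion [2], so Ȟ^1 ≅ Z/2
Ȟ^2 = (10 − 0) − 9 = 1, so Ȟ^2 ≅ Z

Ȟ^0(U;F) ≅ 0,  Ȟ^1(U;F) ≅ Z/2,  Ȟ^2(U;F) ≅ Z


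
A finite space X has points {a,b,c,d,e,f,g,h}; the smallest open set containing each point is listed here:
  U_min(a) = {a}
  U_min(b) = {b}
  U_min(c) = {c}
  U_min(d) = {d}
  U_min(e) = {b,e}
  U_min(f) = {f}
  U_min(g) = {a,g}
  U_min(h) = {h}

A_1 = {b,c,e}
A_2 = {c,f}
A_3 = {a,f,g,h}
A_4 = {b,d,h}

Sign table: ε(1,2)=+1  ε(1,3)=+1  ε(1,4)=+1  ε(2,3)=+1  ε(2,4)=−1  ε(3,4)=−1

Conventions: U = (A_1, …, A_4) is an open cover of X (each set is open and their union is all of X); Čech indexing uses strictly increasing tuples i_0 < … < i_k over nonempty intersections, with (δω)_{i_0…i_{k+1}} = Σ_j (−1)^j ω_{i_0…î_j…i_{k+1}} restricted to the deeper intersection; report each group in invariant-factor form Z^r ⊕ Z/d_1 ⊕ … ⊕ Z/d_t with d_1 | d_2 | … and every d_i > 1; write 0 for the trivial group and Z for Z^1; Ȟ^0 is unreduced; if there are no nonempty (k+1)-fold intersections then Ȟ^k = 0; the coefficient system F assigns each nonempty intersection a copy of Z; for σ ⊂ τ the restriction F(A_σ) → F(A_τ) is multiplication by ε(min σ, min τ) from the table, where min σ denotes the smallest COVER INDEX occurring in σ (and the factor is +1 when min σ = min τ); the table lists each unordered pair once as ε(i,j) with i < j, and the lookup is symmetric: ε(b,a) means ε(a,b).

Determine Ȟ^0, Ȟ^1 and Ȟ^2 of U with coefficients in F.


Ȟ^0 = 0, Ȟ^1 = Z/2, Ȟ^2 = 0

intersection data:
  A12={c} A14={b} A23={f} A34={h}
C dims 4,4; δ0: rk 4, SNF 1^3·2
Ȟ^0 = (4 − 4) − 0 = 0, so Ȟ^0 ≅ 0
Ȟ^1 = (4 − 0) − 4 = 0 plus torsion [2], so Ȟ^1 ≅ Z/2
Ȟ^2 = (0 − 0) − 0 = 0, so Ȟ^2 ≅ 0


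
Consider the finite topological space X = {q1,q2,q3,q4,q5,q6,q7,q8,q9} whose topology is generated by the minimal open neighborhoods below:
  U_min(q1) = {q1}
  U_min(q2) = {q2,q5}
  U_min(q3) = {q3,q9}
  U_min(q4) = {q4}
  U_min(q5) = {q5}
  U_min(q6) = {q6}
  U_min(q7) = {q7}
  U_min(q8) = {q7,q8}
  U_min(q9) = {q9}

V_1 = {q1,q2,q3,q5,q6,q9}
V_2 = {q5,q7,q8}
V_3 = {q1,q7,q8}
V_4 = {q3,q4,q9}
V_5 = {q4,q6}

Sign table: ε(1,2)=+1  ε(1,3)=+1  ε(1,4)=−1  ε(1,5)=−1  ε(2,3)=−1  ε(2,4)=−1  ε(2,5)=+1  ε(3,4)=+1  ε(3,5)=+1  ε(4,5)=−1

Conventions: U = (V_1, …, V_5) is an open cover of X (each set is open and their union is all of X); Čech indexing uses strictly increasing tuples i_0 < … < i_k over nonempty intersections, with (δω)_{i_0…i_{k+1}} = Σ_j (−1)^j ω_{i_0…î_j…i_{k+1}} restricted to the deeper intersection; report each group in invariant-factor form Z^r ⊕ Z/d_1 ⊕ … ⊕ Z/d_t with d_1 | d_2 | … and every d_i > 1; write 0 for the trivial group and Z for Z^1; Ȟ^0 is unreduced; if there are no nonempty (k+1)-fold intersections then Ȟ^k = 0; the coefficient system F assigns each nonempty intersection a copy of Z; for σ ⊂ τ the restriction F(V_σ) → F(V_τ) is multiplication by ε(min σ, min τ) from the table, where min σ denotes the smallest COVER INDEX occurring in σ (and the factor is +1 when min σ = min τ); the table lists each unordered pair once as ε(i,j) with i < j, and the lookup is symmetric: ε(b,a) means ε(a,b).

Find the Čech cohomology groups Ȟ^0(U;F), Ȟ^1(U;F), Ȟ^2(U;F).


Ȟ^0 = 0; Ȟ^1 = Z ⊕ Z/2; Ȟ^2 = 0

intersection data:
  V12={q5} V13={q1} V14={q3,q9} V15={q6} V23={q7,q8} V45={q4}
C dims 5,6; δ0: rk 5, SNF 1^4·2
Ȟ^0 = (5 − 5) − 0 = 0, so Ȟ^0 ≅ 0
Ȟ^1 = (6 − 0) − 5 = 1 plus torsion [2], so Ȟ^1 ≅ Z ⊕ Z/2
Ȟ^2 = (0 − 0) − 0 = 0, so Ȟ^2 ≅ 0


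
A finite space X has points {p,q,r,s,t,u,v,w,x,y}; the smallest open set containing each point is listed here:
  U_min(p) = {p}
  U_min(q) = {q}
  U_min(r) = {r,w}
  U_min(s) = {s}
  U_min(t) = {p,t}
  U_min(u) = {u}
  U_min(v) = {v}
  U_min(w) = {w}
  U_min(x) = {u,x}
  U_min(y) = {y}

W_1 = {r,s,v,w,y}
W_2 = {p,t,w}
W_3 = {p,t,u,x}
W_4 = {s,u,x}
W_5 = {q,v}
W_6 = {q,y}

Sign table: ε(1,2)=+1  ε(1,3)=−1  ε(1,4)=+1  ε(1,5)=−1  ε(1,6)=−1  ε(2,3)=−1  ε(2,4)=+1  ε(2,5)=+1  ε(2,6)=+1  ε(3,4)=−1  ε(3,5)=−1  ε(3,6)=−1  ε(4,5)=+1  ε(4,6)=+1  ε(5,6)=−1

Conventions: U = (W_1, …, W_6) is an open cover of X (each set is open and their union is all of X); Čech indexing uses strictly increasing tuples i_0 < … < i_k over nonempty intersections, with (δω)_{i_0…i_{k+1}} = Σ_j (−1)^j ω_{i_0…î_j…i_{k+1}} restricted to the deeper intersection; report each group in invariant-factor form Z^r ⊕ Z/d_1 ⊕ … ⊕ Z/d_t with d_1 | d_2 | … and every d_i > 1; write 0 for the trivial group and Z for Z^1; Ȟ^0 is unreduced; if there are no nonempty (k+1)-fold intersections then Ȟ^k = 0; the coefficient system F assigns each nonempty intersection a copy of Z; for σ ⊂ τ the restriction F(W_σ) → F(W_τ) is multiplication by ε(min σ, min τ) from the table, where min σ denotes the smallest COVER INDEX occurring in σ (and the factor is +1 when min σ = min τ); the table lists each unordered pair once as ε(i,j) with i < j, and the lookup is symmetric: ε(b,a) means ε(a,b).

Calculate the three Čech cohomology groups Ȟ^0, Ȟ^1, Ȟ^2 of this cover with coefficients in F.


cover nerve:
  W12={w} W14={s} W15={v} W16={y} W23={p,t} W34={u,x} W56={q}
C dims 6,7; δ0: rk 6, SNF 1^5·2
Ȟ^0: (6−6)−0=0 ⇒ 0
Ȟ^1: (7−0)−6=1 plus torsion [2] ⇒ Z ⊕ Z/2
Ȟ^2: (0−0)−0=0 ⇒ 0

Ȟ^0 ≅ 0,  Ȟ^1 ≅ Z ⊕ Z/2,  Ȟ^2 ≅ 0


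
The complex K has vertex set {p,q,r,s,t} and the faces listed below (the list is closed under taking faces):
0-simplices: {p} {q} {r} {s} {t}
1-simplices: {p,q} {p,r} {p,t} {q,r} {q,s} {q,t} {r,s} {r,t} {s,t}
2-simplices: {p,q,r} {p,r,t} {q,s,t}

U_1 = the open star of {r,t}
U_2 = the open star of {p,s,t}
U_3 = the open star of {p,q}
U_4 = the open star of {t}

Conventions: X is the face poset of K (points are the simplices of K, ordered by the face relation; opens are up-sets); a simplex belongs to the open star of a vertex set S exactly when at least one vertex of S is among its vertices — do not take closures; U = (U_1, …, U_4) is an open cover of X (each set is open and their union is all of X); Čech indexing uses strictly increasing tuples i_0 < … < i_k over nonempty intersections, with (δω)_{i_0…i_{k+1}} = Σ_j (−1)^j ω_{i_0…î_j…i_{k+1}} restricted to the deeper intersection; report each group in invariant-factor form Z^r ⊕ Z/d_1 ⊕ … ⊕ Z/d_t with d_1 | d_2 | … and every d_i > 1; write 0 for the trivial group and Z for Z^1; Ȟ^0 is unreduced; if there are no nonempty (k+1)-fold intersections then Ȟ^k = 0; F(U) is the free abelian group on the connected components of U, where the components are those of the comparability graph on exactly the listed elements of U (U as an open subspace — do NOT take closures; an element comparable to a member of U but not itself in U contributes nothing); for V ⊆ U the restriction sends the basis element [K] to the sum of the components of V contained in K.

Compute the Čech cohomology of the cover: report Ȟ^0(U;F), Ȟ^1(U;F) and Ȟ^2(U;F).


nerve of the cover:
  U1={{r},{t},{p,r},{p,t},{q,r},{q,t},{r,s},{r,t},{s,t},{p,q,r},{p,r,t},{q,s,t}} U2={{p},{s},{t},{p,q},{p,r},{p,t},{q,s},{q,t},{r,s},{r,t},{s,t},{p,q,r},{p,r,t},{q,s,t}} U3={{p},{q},{p,q},{p,r},{p,t},{q,r},{q,s},{q,t},{p,q,r},{p,r,t},{q,s,t}} U4={{t},{p,t},{q,t},{r,t},{s,t},{p,r,t},{q,s,t}}
  U12={{t},{p,r},{p,t},{q,t},{r,s},{r,t},{s,t},{p,q,r},{p,r,t},{q,s,t}} U13={{p,r},{p,t},{q,r},{q,t},{p,q,r},{p,r,t},{q,s,t}} U14={{t},{p,t},{q,t},{r,t},{s,t},{p,r,t},{q,s,t}} U23={{p},{p,q},{p,r},{p,t},{q,s},{q,t},{p,q,r},{p,r,t},{q,s,t}} U24={{t},{p,t},{q,t},{r,t},{s,t},{p,r,t},{q,s,t}} U34={{p,t},{q,t},{p,r,t},{q,s,t}}
  U123={{p,r},{p,t},{q,t},{p,q,r},{p,r,t},{q,s,t}} U124={{t},{p,t},{q,t},{r,t},{s,t},{p,r,t},{q,s,t}} U134={{p,t},{q,t},{p,r,t},{q,s,t}} U234={{p,t},{q,t},{p,r,t},{q,s,t}}
  U1234={{p,t},{q,t},{p,r,t},{q,s,t}}
components per intersection:
  U1: {{r},{t},{p,r},{p,t},{q,r},{q,t},{r,s},{r,t},{s,t},{p,q,r},{p,r,t},{q,s,t}}
  U2: {{p},{s},{t},{p,q},{p,r},{p,t},{q,s},{q,t},{r,s},{r,t},{s,t},{p,q,r},{p,r,t},{q,s,t}}
  U3: {{p},{q},{p,q},{p,r},{p,t},{q,r},{q,s},{q,t},{p,q,r},{p,r,t},{q,s,t}}
  U4: {{t},{p,t},{q,t},{r,t},{s,t},{p,r,t},{q,s,t}}
  U12: {{t},{p,r},{p,t},{q,t},{r,t},{s,t},{p,q,r},{p,r,t},{q,s,t}} {{r,s}}
  U13: {{p,r},{p,t},{q,r},{p,q,r},{p,r,t}} {{q,t},{q,s,t}}
  U14: {{t},{p,t},{q,t},{r,t},{s,t},{p,r,t},{q,s,t}}
  U23: {{p},{p,q},{p,r},{p,t},{p,q,r},{p,r,t}} {{q,s},{q,t},{q,s,t}}
  U24: {{t},{p,t},{q,t},{r,t},{s,t},{p,r,t},{q,s,t}}
  U34: {{p,t},{p,r,t}} {{q,t},{q,s,t}}
  U123: {{p,r},{p,t},{p,q,r},{p,r,t}} {{q,t},{q,s,t}}
  U124: {{t},{p,t},{q,t},{r,t},{s,t},{p,r,t},{q,s,t}}
  U134: {{p,t},{p,r,t}} {{q,t},{q,s,t}}
  U234: {{p,t},{p,r,t}} {{q,t},{q,s,t}}
  U1234: {{p,t},{p,r,t}} {{q,t},{q,s,t}}
C dims 4,10,7,2; δ0: rk 3, SNF 1^3; δ1: rk 5, SNF 1^5; δ2: rk 2, SNF 1^2
Ȟ^0 = (4 − 3) − 0 = 1, so Ȟ^0 ≅ Z
Ȟ^1 = (10 − 5) − 3 = 2, so Ȟ^1 ≅ Z^2
Ȟ^2 = (7 − 2) − 5 = 0, so Ȟ^2 ≅ 0

Ȟ^0 = Z; Ȟ^1 = Z^2; Ȟ^2 = 0


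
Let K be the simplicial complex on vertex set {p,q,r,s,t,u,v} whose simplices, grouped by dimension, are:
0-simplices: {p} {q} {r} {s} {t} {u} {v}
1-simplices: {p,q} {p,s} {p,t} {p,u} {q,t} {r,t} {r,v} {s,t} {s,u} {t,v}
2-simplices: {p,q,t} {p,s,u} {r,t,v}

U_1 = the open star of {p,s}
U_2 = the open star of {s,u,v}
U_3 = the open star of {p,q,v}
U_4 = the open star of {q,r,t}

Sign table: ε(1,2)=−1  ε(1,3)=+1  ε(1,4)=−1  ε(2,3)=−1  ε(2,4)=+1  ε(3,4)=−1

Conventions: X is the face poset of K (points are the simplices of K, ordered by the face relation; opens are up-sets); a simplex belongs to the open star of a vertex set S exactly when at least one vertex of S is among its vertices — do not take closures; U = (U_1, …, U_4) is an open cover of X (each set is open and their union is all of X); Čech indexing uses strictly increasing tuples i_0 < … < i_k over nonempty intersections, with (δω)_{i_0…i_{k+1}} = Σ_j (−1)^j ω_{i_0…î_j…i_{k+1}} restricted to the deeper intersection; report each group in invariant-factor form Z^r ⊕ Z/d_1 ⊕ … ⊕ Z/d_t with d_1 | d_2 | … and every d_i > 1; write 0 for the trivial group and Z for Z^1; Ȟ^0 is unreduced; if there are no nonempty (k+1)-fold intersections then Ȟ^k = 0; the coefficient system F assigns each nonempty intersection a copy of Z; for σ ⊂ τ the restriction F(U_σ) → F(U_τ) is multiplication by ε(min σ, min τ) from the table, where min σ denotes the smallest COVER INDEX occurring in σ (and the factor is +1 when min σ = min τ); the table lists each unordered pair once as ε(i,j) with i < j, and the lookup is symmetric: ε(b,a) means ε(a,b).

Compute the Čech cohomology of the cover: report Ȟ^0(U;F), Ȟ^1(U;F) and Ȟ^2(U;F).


Ȟ^0 = Z; Ȟ^1 = 0; Ȟ^2 = Z

nonempty overlaps:
  U1={{p},{s},{p,q},{p,s},{p,t},{p,u},{s,t},{s,u},{p,q,t},{p,s,u}} U2={{s},{u},{v},{p,s},{p,u},{r,v},{s,t},{s,u},{t,v},{p,s,u},{r,t,v}} U3={{p},{q},{v},{p,q},{p,s},{p,t},{p,u},{q,t},{r,v},{t,v},{p,q,t},{p,s,u},{r,t,v}} U4={{q},{r},{t},{p,q},{p,t},{q,t},{r,t},{r,v},{s,t},{t,v},{p,q,t},{r,t,v}}
  U12={{s},{p,s},{p,u},{s,t},{s,u},{p,s,u}} U13={{p},{p,q},{p,s},{p,t},{p,u},{p,q,t},{p,s,u}} U14={{p,q},{p,t},{s,t},{p,q,t}} U23={{v},{p,s},{p,u},{r,v},{t,v},{p,s,u},{r,t,v}} U24={{r,v},{s,t},{t,v},{r,t,v}} U34={{q},{p,q},{p,t},{q,t},{r,v},{t,v},{p,q,t},{r,t,v}}
  U123={{p,s},{p,u},{p,s,u}} U124={{s,t}} U134={{p,q},{p,t},{p,q,t}} U234={{r,v},{t,v},{r,t,v}}
C dims 4,6,4; δ0: rk 3, SNF 1^3; δ1: rk 3, SNF 1^3
degree 0: 4−3−0 = 1 → Ȟ^0 ≅ Z
degree 1: 6−3−3 = 0 → Ȟ^1 ≅ 0
degree 2: 4−0−3 = 1 → Ȟ^2 ≅ Z


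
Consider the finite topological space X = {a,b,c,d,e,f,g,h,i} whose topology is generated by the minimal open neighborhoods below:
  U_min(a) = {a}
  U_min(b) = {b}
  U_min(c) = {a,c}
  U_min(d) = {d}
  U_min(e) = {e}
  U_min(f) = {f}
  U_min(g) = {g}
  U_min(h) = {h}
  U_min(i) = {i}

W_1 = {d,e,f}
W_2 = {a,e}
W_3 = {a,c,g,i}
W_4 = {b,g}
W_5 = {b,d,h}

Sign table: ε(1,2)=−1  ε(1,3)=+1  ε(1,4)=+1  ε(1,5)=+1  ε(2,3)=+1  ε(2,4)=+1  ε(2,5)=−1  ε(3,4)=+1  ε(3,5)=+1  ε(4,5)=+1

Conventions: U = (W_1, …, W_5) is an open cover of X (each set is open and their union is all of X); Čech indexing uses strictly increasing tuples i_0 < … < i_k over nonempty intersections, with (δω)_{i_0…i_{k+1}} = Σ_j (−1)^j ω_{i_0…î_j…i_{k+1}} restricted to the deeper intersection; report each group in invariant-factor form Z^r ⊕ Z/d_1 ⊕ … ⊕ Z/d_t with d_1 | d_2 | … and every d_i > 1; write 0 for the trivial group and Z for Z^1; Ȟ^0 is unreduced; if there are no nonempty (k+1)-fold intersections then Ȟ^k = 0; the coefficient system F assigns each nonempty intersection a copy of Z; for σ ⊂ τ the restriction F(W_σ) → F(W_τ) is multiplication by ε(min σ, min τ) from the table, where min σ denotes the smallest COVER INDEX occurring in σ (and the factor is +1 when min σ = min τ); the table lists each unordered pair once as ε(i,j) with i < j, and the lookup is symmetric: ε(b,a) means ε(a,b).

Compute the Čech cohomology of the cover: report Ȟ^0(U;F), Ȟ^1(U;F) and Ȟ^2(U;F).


Ȟ^0 = 0, Ȟ^1 = Z/2, Ȟ^2 = 0

nerve of the cover:
  W12={e} W15={d} W23={a} W34={g} W45={b}
C dims 5,5; δ0: rk 5, SNF 1^4·2
Ȟ^0 = (5 − 5) − 0 = 0, so Ȟ^0 ≅ 0
Ȟ^1 = (5 − 0) − 5 = 0 plus torsion [2], so Ȟ^1 ≅ Z/2
Ȟ^2 = (0 − 0) − 0 = 0, so Ȟ^2 ≅ 0


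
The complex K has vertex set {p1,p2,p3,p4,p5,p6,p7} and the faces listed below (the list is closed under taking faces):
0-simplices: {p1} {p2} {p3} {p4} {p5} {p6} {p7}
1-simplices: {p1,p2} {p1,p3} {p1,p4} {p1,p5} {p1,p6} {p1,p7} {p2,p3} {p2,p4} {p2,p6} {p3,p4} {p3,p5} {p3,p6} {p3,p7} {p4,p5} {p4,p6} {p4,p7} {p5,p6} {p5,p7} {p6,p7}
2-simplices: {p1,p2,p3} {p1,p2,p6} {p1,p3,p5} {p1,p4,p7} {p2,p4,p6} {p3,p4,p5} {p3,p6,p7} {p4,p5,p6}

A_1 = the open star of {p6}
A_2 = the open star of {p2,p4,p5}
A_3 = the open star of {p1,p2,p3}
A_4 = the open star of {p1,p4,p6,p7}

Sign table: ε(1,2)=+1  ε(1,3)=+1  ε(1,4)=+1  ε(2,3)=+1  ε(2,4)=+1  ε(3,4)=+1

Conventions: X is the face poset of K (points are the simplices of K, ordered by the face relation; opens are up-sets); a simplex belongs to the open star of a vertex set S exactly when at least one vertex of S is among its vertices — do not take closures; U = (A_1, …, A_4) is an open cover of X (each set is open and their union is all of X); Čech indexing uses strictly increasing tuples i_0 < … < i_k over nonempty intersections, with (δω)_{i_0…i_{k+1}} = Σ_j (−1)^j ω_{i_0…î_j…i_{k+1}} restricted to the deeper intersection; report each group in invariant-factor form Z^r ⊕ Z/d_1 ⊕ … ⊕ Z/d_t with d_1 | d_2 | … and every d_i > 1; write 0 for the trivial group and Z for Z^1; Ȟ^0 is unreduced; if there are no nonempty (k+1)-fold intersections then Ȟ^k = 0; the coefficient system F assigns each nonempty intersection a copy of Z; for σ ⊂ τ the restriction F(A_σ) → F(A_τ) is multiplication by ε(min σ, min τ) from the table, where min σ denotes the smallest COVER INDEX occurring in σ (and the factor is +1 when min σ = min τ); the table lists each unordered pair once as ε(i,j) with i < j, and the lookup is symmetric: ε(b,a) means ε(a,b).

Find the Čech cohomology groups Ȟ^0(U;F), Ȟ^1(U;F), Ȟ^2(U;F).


Ȟ^0 = Z,  Ȟ^1 = 0,  Ȟ^2 = 0

nonempty intersections:
  A1={{p6},{p1,p6},{p2,p6},{p3,p6},{p4,p6},{p5,p6},{p6,p7},{p1,p2,p6},{p2,p4,p6},{p3,p6,p7},{p4,p5,p6}} A2={{p2},{p4},{p5},{p1,p2},{p1,p4},{p1,p5},{p2,p3},{p2,p4},{p2,p6},{p3,p4},{p3,p5},{p4,p5},{p4,p6},{p4,p7},{p5,p6},{p5,p7},{p1,p2,p3},{p1,p2,p6},{p1,p3,p5},{p1,p4,p7},{p2,p4,p6},{p3,p4,p5},{p4,p5,p6}} A3={{p1},{p2},{p3},{p1,p2},{p1,p3},{p1,p4},{p1,p5},{p1,p6},{p1,p7},{p2,p3},{p2,p4},{p2,p6},{p3,p4},{p3,p5},{p3,p6},{p3,p7},{p1,p2,p3},{p1,p2,p6},{p1,p3,p5},{p1,p4,p7},{p2,p4,p6},{p3,p4,p5},{p3,p6,p7}} A4={{p1},{p4},{p6},{p7},{p1,p2},{p1,p3},{p1,p4},{p1,p5},{p1,p6},{p1,p7},{p2,p4},{p2,p6},{p3,p4},{p3,p6},{p3,p7},{p4,p5},{p4,p6},{p4,p7},{p5,p6},{p5,p7},{p6,p7},{p1,p2,p3},{p1,p2,p6},{p1,p3,p5},{p1,p4,p7},{p2,p4,p6},{p3,p4,p5},{p3,p6,p7},{p4,p5,p6}}
  A12={{p2,p6},{p4,p6},{p5,p6},{p1,p2,p6},{p2,p4,p6},{p4,p5,p6}} A13={{p1,p6},{p2,p6},{p3,p6},{p1,p2,p6},{p2,p4,p6},{p3,p6,p7}} A14={{p6},{p1,p6},{p2,p6},{p3,p6},{p4,p6},{p5,p6},{p6,p7},{p1,p2,p6},{p2,p4,p6},{p3,p6,p7},{p4,p5,p6}} A23={{p2},{p1,p2},{p1,p4},{p1,p5},{p2,p3},{p2,p4},{p2,p6},{p3,p4},{p3,p5},{p1,p2,p3},{p1,p2,p6},{p1,p3,p5},{p1,p4,p7},{p2,p4,p6},{p3,p4,p5}} A24={{p4},{p1,p2},{p1,p4},{p1,p5},{p2,p4},{p2,p6},{p3,p4},{p4,p5},{p4,p6},{p4,p7},{p5,p6},{p5,p7},{p1,p2,p3},{p1,p2,p6},{p1,p3,p5},{p1,p4,p7},{p2,p4,p6},{p3,p4,p5},{p4,p5,p6}} A34={{p1},{p1,p2},{p1,p3},{p1,p4},{p1,p5},{p1,p6},{p1,p7},{p2,p4},{p2,p6},{p3,p4},{p3,p6},{p3,p7},{p1,p2,p3},{p1,p2,p6},{p1,p3,p5},{p1,p4,p7},{p2,p4,p6},{p3,p4,p5},{p3,p6,p7}}
  A123={{p2,p6},{p1,p2,p6},{p2,p4,p6}} A124={{p2,p6},{p4,p6},{p5,p6},{p1,p2,p6},{p2,p4,p6},{p4,p5,p6}} A134={{p1,p6},{p2,p6},{p3,p6},{p1,p2,p6},{p2,p4,p6},{p3,p6,p7}} A234={{p1,p2},{p1,p4},{p1,p5},{p2,p4},{p2,p6},{p3,p4},{p1,p2,p3},{p1,p2,p6},{p1,p3,p5},{p1,p4,p7},{p2,p4,p6},{p3,p4,p5}}
  A1234={{p2,p6},{p1,p2,p6},{p2,p4,p6}}
C dims 4,6,4,1; δ0: rk 3, SNF 1^3; δ1: rk 3, SNF 1^3; δ2: rk 1, SNF 1^1
Ȟ^0: (4−3)−0=1 ⇒ Z
Ȟ^1: (6−3)−3=0 ⇒ 0
Ȟ^2: (4−1)−3=0 ⇒ 0


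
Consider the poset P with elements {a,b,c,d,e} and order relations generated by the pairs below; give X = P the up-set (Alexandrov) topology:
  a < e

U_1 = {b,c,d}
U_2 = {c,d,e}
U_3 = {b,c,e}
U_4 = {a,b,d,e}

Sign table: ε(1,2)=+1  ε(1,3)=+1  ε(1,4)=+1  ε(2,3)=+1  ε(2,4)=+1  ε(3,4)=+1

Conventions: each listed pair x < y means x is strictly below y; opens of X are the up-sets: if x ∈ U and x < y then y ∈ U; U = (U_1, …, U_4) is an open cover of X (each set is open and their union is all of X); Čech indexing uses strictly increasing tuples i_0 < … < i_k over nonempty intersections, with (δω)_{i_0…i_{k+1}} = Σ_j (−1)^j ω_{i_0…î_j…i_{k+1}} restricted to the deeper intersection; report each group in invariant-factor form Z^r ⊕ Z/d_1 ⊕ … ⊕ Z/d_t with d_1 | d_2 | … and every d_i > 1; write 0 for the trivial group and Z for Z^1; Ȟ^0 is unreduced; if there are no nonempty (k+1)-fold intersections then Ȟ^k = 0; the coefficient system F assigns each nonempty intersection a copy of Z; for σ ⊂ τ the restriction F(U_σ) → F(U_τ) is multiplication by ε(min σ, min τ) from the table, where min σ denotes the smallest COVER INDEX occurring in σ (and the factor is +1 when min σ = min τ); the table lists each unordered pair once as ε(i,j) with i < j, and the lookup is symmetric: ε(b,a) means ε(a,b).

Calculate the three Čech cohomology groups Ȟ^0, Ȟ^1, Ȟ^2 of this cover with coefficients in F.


Ȟ^0(U;F) ≅ Z, Ȟ^1(U;F) ≅ 0 and Ȟ^2(U;F) ≅ Z

nonempty intersections:
  U12={c,d} U13={b,c} U14={b,d} U23={c,e} U24={d,e} U34={b,e}
  U123={c} U124={d} U134={b} U234={e}
C dims 4,6,4; δ0: rk 3, SNF 1^3; δ1: rk 3, SNF 1^3
Ȟ^0: (4−3)−0=1 ⇒ Z
Ȟ^1: (6−3)−3=0 ⇒ 0
Ȟ^2: (4−0)−3=1 ⇒ Z


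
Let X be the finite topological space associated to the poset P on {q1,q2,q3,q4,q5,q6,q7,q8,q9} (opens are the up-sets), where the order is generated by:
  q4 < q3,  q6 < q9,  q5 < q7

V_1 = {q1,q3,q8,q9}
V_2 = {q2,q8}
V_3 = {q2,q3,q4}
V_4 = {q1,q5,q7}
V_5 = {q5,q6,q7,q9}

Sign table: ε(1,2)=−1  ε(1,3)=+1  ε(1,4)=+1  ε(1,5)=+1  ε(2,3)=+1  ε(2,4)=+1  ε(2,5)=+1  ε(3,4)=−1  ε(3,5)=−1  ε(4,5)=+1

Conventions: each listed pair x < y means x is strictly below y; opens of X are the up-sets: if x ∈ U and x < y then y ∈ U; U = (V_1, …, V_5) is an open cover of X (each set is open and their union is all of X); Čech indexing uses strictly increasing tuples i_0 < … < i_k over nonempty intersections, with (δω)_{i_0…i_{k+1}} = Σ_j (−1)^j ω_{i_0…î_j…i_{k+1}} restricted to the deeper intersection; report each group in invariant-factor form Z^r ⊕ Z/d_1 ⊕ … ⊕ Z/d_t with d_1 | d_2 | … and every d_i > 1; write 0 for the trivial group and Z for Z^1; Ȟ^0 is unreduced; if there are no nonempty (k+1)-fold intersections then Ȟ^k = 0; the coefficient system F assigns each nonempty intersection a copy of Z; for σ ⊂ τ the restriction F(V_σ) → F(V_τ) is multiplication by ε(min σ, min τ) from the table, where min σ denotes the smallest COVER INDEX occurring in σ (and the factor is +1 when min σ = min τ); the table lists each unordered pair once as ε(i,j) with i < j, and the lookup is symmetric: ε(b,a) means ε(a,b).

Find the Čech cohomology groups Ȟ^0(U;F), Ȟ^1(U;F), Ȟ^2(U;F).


Ȟ^0(U;F) ≅ 0, Ȟ^1(U;F) ≅ Z ⊕ Z/2 and Ȟ^2(U;F) ≅ 0

nonempty intersections:
  V12={q8} V13={q3} V14={q1} V15={q9} V23={q2} V45={q5,q7}
C dims 5,6; δ0: rk 5, SNF 1^4·2
Ȟ^0: (5−5)−0=0 ⇒ 0
Ȟ^1: (6−0)−5=1 plus torsion [2] ⇒ Z ⊕ Z/2
Ȟ^2: (0−0)−0=0 ⇒ 0


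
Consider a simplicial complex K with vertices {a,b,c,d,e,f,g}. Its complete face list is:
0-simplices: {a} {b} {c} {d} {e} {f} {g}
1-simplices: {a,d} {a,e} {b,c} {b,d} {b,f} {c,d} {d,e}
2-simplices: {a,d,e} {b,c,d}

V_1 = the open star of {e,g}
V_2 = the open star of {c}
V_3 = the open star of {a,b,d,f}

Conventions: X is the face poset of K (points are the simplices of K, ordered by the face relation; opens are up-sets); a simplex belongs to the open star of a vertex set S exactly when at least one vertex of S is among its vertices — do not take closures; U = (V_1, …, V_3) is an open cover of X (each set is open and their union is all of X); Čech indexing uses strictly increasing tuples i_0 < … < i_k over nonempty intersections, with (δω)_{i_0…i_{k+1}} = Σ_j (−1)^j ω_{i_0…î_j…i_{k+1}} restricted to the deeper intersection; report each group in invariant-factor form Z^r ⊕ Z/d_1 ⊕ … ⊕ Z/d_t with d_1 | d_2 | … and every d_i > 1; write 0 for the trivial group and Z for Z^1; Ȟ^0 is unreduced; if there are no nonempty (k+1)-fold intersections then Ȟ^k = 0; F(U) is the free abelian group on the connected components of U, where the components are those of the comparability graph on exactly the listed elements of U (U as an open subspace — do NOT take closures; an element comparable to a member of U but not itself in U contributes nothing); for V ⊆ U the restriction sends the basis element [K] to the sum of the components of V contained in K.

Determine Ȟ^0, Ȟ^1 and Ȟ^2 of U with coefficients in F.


Ȟ^0 ≅ Z^2, Ȟ^1 ≅ 0, Ȟ^2 ≅ 0

cover nerve:
  V1={{e},{g},{a,e},{d,e},{a,d,e}} V2={{c},{b,c},{c,d},{b,c,d}} V3={{a},{b},{d},{f},{a,d},{a,e},{b,c},{b,d},{b,f},{c,d},{d,e},{a,d,e},{b,c,d}}
  V13={{a,e},{d,e},{a,d,e}} V23={{b,c},{c,d},{b,c,d}}
components per intersection:
  V1: {{e},{a,e},{d,e},{a,d,e}} {{g}}
  V2: {{c},{b,c},{c,d},{b,c,d}}
  V3: {{a},{b},{d},{f},{a,d},{a,e},{b,c},{b,d},{b,f},{c,d},{d,e},{a,d,e},{b,c,d}}
  V13: {{a,e},{d,e},{a,d,e}}
  V23: {{b,c},{c,d},{b,c,d}}
C dims 4,2; δ0: rk 2, SNF 1^2
Ȟ^0: (4−2)−0=2 ⇒ Z^2
Ȟ^1: (2−0)−2=0 ⇒ 0
Ȟ^2: (0−0)−0=0 ⇒ 0
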